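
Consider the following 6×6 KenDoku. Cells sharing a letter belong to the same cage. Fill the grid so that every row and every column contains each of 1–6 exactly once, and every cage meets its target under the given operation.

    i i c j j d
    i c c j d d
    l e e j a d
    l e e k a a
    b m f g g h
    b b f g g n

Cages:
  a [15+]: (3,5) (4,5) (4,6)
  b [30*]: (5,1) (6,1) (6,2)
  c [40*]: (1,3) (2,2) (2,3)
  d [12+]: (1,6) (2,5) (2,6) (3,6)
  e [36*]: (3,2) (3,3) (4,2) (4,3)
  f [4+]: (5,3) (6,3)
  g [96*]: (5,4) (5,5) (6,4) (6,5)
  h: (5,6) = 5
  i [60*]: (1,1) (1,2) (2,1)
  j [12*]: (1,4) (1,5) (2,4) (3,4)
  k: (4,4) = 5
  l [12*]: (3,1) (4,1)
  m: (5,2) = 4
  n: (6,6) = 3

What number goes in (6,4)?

Cage k is a single given cell, which forces (4,4) = 5.
Cage m is a single given cell, which forces (5,2) = 4.
H is a freebie, leaving (5,6) = 5.
Cage n is given; hence (6,6) = 3.
The two cells of cage f must have sum 4; hence (5,3) = 3.
3 is placed in row 6, leaving (6,3) = 1.
Cage b needs product 30, which forces (5,1) = 1.
In row 3, 5 can only go at (3,5), so (3,5) = 5.
In row 4, 1 can only go at (4,2), so (4,2) = 1.
Column 2 already has 1; hence (3,2) = 3.
The only place for 3 in row 4 is (4,1).
Cage l's pair has product 12; hence (3,1) = 4.
The only place for 3 in row 1 is (1,4).
The only place for 3 in row 2 is (2,5).
Row 1 needs a 4, and only (1,3) is open for it.
The only place for 4 in row 2 is (2,4).
The 4 cells of cage j must have product 12, so (1,5) = 1.
Cage j has product 12; hence (3,4) = 1.
Cage g needs product 96; hence (5,4) = 6.
The 4 cells of cage g must have product 96, leaving (5,5) = 2.
Column 4 now contains 4, leaving (6,4) = 2.
Cage g has product 96, which forces (6,5) = 4.
Cage d needs sum 12, so (2,6) = 1.
4 is placed in column 5, which forces (4,5) = 6.
Cage a needs sum 15; hence (4,6) = 4.
Cage e needs product 36, which forces (3,3) = 6.
Row 3 now contains 6, so (3,6) = 2.
Row 4 now contains 6, leaving (4,3) = 2.
Column 6 already has 2, so (1,6) = 6.
Cage c has product 40; hence (2,2) = 2.
Column 3 now contains 2; hence (2,3) = 5.
The 3 cells of cage i must have product 60, which forces (1,1) = 2.
2 is placed in column 2, so (1,2) = 5.
Row 2 now contains 5, which forces (2,1) = 6.
Column 1 now contains 6, so (6,1) = 5.
Column 2 already has 5, leaving (6,2) = 6.
The full grid is 2 5 4 3 1 6 / 6 2 5 4 3 1 / 4 3 6 1 5 2 / 3 1 2 5 6 4 / 1 4 3 6 2 5 / 5 6 1 2 4 3.

2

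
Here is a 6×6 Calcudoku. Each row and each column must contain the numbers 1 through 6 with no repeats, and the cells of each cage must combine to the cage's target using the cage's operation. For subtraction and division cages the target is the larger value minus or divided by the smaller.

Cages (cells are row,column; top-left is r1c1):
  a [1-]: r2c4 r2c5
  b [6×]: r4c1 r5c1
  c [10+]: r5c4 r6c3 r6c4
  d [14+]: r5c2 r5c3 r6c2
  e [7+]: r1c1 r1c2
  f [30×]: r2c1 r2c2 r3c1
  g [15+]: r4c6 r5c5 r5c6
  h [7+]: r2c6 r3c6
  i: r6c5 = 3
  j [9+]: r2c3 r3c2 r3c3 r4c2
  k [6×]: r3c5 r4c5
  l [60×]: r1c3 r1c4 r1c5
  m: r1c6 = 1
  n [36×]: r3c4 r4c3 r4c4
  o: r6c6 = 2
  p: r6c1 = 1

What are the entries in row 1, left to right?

4 3 5 6 2 1

M is a freebie, so r1c6 = 1.
Cage p is a single given cell, leaving r6c1 = 1.
I is a freebie; hence r6c5 = 3.
Cage o is a single given cell, so r6c6 = 2.
The 3 cells of cage c must have sum 10, leaving r5c4 = 1.
In row 6, 6 can only go at r6c2, so r6c2 = 6.
Column 1 needs a 4, and only r1c1 is open for it.
The two cells of cage e must have sum 7; hence r1c2 = 3.
Cage f has product 30; hence r2c2 = 1.
Cage g needs sum 15, leaving r5c5 = 4.
Cage j has sum 9; hence r2c3 = 2.
Row 2 already has 2, so r2c5 = 5.
Cage j has sum 9, which forces r3c3 = 1.
Row 3 now contains 1, so r3c5 = 6.
6 is placed in column 5, which forces r4c5 = 1.
Column 5 already has 5, leaving r1c5 = 2.
Row 2 already has 5, leaving r2c1 = 6.
6 is placed in row 2; hence r2c4 = 4.
4 is placed in row 2; hence r2c6 = 3.
6 is placed in row 3, leaving r3c1 = 5.
Column 6 now contains 3, leaving r3c6 = 4.
Column 4 now contains 4, which forces r6c4 = 5.
The 3 cells of cage l must have product 60, leaving r1c3 = 5.
Column 4 now contains 5, which forces r1c4 = 6.
4 is placed in row 3, leaving r3c2 = 2.
Row 3 already has 2; hence r3c4 = 3.
Cage j needs sum 9, so r4c2 = 4.
Column 4 already has 3; hence r4c4 = 2.
Column 2 now contains 2, leaving r5c2 = 5.
Row 5 already has 5, leaving r5c6 = 6.
5 is placed in row 6, so r6c3 = 4.
Row 4 now contains 2, which forces r4c1 = 3.
Cage n needs product 36, so r4c3 = 6.
6 is placed in column 6, so r4c6 = 5.
Cage b needs two cells with product 6; hence r5c1 = 2.
Row 5 already has 6, leaving r5c3 = 3.
Filled in: 4 3 5 6 2 1 / 6 1 2 4 5 3 / 5 2 1 3 6 4 / 3 4 6 2 1 5 / 2 5 3 1 4 6 / 1 6 4 5 3 2.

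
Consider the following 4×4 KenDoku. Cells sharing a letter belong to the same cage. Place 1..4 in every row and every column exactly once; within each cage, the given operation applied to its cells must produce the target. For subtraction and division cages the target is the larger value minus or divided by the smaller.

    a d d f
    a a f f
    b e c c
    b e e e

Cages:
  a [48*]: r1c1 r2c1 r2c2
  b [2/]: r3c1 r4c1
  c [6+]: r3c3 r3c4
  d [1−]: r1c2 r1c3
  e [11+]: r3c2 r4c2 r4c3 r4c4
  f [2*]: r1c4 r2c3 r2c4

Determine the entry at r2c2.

Cage a has product 48; hence r1c1 = 4.
The 3 cells of cage f must have product 2; hence r1c4 = 1.
Cage a has product 48; hence r2c1 = 3.
Cage a has product 48, which forces r2c2 = 4.
Cage f has product 2, which forces r2c3 = 1.
The 3 cells of cage f must have product 2, so r2c4 = 2.
Column 4 already has 2, which forces r3c4 = 4.
Column 4 now contains 4, which forces r4c4 = 3.
The 4 cells of cage e must have sum 11, leaving r3c2 = 3.
Row 3 now contains 4, leaving r3c3 = 2.
Cage e needs sum 11, so r4c2 = 1.
Cage e has sum 11, which forces r4c3 = 4.
Column 2 already has 3, which forces r1c2 = 2.
Column 3 already has 2, leaving r1c3 = 3.
Row 3 now contains 2, leaving r3c1 = 1.
Row 4 now contains 1, which forces r4c1 = 2.
Completed grid: 4 2 3 1 / 3 4 1 2 / 1 3 2 4 / 2 1 4 3.

4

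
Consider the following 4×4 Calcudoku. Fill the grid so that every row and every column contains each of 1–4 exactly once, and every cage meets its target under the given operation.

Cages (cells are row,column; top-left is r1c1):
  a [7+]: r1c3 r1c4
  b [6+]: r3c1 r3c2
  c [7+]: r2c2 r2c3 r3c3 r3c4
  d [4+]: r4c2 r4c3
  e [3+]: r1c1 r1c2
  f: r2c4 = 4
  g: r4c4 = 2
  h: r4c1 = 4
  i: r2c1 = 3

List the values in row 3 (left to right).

2 4 3 1

Cage i is a single given cell, so r2c1 = 3.
F is a freebie; hence r2c4 = 4.
Cage h is a single given cell, leaving r4c1 = 4.
Cage g is given, leaving r4c4 = 2.
Cage a needs two cells with sum 7, which forces r1c3 = 4.
4 is placed in column 4, leaving r1c4 = 3.
Column 1 now contains 4; hence r3c1 = 2.
Cage b's pair has sum 6; hence r3c2 = 4.
Column 4 already has 3, so r3c4 = 1.
2 is placed in column 1, leaving r1c1 = 1.
The two cells of cage e must have sum 3; hence r1c2 = 2.
Column 2 already has 2, leaving r2c2 = 1.
Row 2 already has 1; hence r2c3 = 2.
Row 3 now contains 1, so r3c3 = 3.
Column 2 already has 1; hence r4c2 = 3.
Column 3 already has 3, leaving r4c3 = 1.
Completed grid: 1 2 4 3 / 3 1 2 4 / 2 4 3 1 / 4 3 1 2.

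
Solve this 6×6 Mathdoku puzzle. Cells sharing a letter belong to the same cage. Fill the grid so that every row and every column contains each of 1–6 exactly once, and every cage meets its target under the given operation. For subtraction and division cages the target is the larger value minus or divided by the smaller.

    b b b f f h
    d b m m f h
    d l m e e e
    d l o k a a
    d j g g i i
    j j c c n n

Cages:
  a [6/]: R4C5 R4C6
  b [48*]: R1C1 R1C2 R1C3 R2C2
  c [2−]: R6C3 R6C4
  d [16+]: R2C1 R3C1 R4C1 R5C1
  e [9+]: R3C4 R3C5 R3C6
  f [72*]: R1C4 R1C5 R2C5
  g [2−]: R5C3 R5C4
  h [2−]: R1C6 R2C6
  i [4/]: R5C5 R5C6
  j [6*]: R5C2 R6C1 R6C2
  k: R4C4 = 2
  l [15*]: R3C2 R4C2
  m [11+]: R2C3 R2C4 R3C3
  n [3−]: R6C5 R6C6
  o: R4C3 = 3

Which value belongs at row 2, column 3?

O is a freebie; hence R4C3 = 3.
Cage k is given, leaving R4C4 = 2.
Cage l's pair has product 15, so R3C2 = 3.
Row 4 already has 3, so R4C2 = 5.
Row 1 needs a 5, and only R1C6 is open for it.
The two cells of cage h must have difference 2, so R2C6 = 3.
The only place for 4 in row 4 is R4C1.
Row 3 needs a 4, and only R3C3 is open for it.
Row 3 needs a 5, and only R3C1 is open for it.
In row 2, 5 can only go at R2C4, so R2C4 = 5.
Cage m has sum 11, leaving R2C3 = 2.
Row 5 needs a 2, and only R5C2 is open for it.
Cage b has product 48; hence R1C1 = 2.
The 3 cells of cage j must have product 6, so R6C1 = 3.
Cage j needs product 6, which forces R6C2 = 1.
Row 6 already has 3, leaving R6C4 = 4.
Row 6 now contains 4; hence R6C5 = 5.
Cage b has product 48, which forces R1C3 = 1.
1 is placed in column 3, which forces R5C3 = 5.
4 is placed in column 4, which forces R5C4 = 3.
Row 6 already has 5, which forces R6C3 = 6.
Cage n needs two cells with difference 3; hence R6C6 = 2.
Column 4 already has 3; hence R1C4 = 6.
Cage f needs product 72, which forces R1C5 = 3.
The 3 cells of cage f must have product 72; hence R2C5 = 4.
Column 4 already has 6, which forces R3C4 = 1.
Cage e has sum 9; hence R3C5 = 2.
Row 3 now contains 1, which forces R3C6 = 6.
Column 6 now contains 6; hence R4C6 = 1.
Column 5 now contains 4; hence R5C5 = 1.
Column 6 now contains 1, which forces R5C6 = 4.
6 is placed in row 1; hence R1C2 = 4.
Cage d has sum 16, which forces R2C1 = 1.
Row 2 already has 4, so R2C2 = 6.
Row 4 now contains 1; hence R4C5 = 6.
Row 5 already has 1; hence R5C1 = 6.
The full grid is 2 4 1 6 3 5 / 1 6 2 5 4 3 / 5 3 4 1 2 6 / 4 5 3 2 6 1 / 6 2 5 3 1 4 / 3 1 6 4 5 2.

2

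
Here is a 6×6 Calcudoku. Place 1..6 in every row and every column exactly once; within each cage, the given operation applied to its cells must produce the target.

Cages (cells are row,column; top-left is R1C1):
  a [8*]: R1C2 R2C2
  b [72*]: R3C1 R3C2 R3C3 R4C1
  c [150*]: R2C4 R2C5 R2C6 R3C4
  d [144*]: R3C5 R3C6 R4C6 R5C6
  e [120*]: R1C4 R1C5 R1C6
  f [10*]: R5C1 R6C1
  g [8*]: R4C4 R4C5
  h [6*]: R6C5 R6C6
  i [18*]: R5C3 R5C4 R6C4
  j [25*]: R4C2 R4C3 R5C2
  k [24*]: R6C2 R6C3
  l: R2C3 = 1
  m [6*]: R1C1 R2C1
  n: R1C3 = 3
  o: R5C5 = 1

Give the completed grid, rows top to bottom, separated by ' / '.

1 2 3 6 4 5 / 6 4 1 2 5 3 / 4 3 2 5 6 1 / 3 1 5 4 2 6 / 2 5 6 3 1 4 / 5 6 4 1 3 2

Cage n is given, which forces R1C3 = 3.
Cage l is given; hence R2C3 = 1.
Cage c has product 150; hence R3C4 = 5.
Cage j needs product 25, so R4C2 = 1.
Cage j has product 25, leaving R4C3 = 5.
Cage j needs product 25, so R5C2 = 5.
Column 3 now contains 1, so R5C3 = 6.
Cage o is given, which forces R5C5 = 1.
Column 3 now contains 6, leaving R6C3 = 4.
Column 3 now contains 4, so R3C3 = 2.
Row 5 already has 5, which forces R5C1 = 2.
Cage i has product 18, which forces R5C4 = 3.
Row 5 already has 3; hence R5C6 = 4.
Cage f's pair has product 10, leaving R6C1 = 5.
Row 6 already has 4, leaving R6C2 = 6.
The 3 cells of cage i must have product 18, so R6C4 = 1.
Column 1 now contains 2, which forces R1C1 = 1.
Cage m's pair has product 6, which forces R2C1 = 6.
Column 4 now contains 3, so R2C4 = 2.
Cage b needs product 72, leaving R3C1 = 4.
Column 2 now contains 6; hence R3C2 = 3.
3 is placed in row 3, so R3C5 = 6.
Row 3 already has 6, so R3C6 = 1.
The 4 cells of cage b must have product 72, leaving R4C1 = 3.
Column 4 now contains 2, so R4C4 = 4.
4 is placed in row 4, which forces R4C5 = 2.
Row 4 already has 2, which forces R4C6 = 6.
2 is placed in column 5, leaving R6C5 = 3.
3 is placed in row 6, which forces R6C6 = 2.
Cage a's pair has product 8, which forces R1C2 = 2.
4 is placed in column 4, so R1C4 = 6.
Cage e needs product 120; hence R1C5 = 4.
6 is placed in column 6; hence R1C6 = 5.
Row 2 already has 2; hence R2C2 = 4.
Column 5 already has 3, which forces R2C5 = 5.
Cage c needs product 150, leaving R2C6 = 3.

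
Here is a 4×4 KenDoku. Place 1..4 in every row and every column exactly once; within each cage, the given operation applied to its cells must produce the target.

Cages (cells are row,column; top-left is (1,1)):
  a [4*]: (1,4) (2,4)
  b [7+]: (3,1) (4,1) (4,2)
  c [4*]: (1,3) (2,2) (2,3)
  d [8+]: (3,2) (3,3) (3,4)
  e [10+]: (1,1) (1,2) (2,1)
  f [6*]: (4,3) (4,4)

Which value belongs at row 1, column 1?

The only place for 3 in row 1 is (1,2).
Cage e has sum 10, leaving (1,1) = 4.
Row 1 now contains 4, which forces (1,4) = 1.
Cage e needs sum 10; hence (2,1) = 3.
Column 4 already has 1; hence (2,4) = 4.
Column 4 now contains 4, which forces (3,4) = 3.
Column 4 now contains 3, leaving (4,4) = 2.
1 is placed in row 1, leaving (1,3) = 2.
Cage c has product 4, which forces (2,2) = 2.
Row 2 now contains 4; hence (2,3) = 1.
Cage b needs sum 7, leaving (3,1) = 2.
Column 3 now contains 1, so (3,3) = 4.
Row 4 already has 2; hence (4,1) = 1.
Cage b needs sum 7, which forces (4,2) = 4.
Row 4 already has 2, leaving (4,3) = 3.
Row 3 now contains 4, so (3,2) = 1.
Completed grid: 4 3 2 1 / 3 2 1 4 / 2 1 4 3 / 1 4 3 2.

4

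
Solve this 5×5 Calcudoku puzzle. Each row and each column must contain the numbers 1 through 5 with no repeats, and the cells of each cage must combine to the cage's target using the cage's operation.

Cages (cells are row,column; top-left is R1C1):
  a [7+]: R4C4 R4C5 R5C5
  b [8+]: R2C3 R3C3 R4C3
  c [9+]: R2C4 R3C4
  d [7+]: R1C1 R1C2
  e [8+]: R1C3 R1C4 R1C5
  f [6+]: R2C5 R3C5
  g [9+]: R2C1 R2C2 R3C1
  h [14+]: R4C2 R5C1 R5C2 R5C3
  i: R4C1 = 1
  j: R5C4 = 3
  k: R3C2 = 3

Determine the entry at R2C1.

3

Cage k is a single given cell; hence R3C2 = 3.
Cage i is a single given cell, so R4C1 = 1.
Cage j is a single given cell, which forces R5C4 = 3.
The 4 cells of cage h must have sum 14, which forces R4C2 = 4.
Row 4 now contains 4; hence R4C4 = 2.
2 is placed in row 4; hence R4C5 = 3.
Row 4 now contains 3, leaving R4C3 = 5.
Cage a needs sum 7, leaving R5C5 = 2.
In row 1, 3 can only go at R1C3, so R1C3 = 3.
The only place for 3 in row 2 is R2C1.
In row 2, 4 can only go at R2C4, so R2C4 = 4.
4 is placed in column 4, which forces R1C4 = 1.
The 3 cells of cage e must have sum 8, leaving R1C5 = 4.
4 is placed in column 4, leaving R3C4 = 5.
Row 3 now contains 5, leaving R3C5 = 1.
The 3 cells of cage g must have sum 9, leaving R2C2 = 2.
Cage b needs sum 8, so R2C3 = 1.
1 is placed in column 5, leaving R2C5 = 5.
Row 3 now contains 5; hence R3C1 = 4.
Row 3 now contains 1; hence R3C3 = 2.
Column 1 now contains 4, leaving R5C1 = 5.
5 is placed in row 5, so R5C2 = 1.
Column 3 now contains 1, leaving R5C3 = 4.
Column 1 now contains 5, which forces R1C1 = 2.
Column 2 already has 2, which forces R1C2 = 5.
The full grid is 2 5 3 1 4 / 3 2 1 4 5 / 4 3 2 5 1 / 1 4 5 2 3 / 5 1 4 3 2.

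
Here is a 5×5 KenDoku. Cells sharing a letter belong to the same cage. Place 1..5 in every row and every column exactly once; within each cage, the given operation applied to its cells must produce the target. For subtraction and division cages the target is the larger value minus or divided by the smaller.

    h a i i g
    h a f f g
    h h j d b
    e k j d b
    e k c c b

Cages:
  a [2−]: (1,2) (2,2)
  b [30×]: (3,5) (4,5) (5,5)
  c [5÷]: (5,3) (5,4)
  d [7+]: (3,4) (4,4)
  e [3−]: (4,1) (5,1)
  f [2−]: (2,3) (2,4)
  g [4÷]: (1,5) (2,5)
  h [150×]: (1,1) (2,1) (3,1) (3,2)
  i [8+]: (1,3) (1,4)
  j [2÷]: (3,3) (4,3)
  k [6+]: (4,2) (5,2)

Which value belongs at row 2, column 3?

4

Cage h needs product 150, so (3,2) = 5.
Row 3 needs a 1, and only (3,3) is open for it.
The two cells of cage j must have quotient 2, leaving (4,3) = 2.
1 is placed in column 3, leaving (5,3) = 5.
Cage c's pair has quotient 5, leaving (5,4) = 1.
Column 3 already has 5, so (1,3) = 3.
Cage i's pair has sum 8, which forces (1,4) = 5.
Column 3 already has 3; hence (2,3) = 4.
Column 4 already has 5, which forces (2,4) = 2.
4 is placed in row 2, which forces (2,5) = 1.
Row 4 already has 2, leaving (4,2) = 4.
4 is placed in row 4, so (4,4) = 3.
Cage b needs product 30, so (4,5) = 5.
Cage k needs two cells with sum 6; hence (5,2) = 2.
Row 5 already has 2, which forces (5,5) = 3.
Row 1 already has 5; hence (1,1) = 2.
2 is placed in column 2, which forces (1,2) = 1.
1 is placed in column 5, leaving (1,5) = 4.
Cage h needs product 150, which forces (2,1) = 5.
1 is placed in row 2, leaving (2,2) = 3.
The 4 cells of cage h must have product 150, leaving (3,1) = 3.
Column 4 already has 3; hence (3,4) = 4.
Column 5 now contains 3, so (3,5) = 2.
Row 4 already has 5; hence (4,1) = 1.
Row 5 already has 2; hence (5,1) = 4.
The full grid is 2 1 3 5 4 / 5 3 4 2 1 / 3 5 1 4 2 / 1 4 2 3 5 / 4 2 5 1 3.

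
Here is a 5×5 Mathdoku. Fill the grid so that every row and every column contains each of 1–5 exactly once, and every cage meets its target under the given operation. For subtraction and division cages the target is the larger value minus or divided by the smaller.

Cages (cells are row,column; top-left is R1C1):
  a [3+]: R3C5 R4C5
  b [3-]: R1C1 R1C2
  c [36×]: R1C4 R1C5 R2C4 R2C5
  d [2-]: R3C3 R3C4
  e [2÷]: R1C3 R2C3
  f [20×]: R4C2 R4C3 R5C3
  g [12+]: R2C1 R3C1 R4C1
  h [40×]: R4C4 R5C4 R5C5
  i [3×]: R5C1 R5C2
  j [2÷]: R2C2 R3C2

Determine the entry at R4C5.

Row 2 needs a 5, and only R2C1 is open for it.
The only place for 5 in row 1 is R1C2.
Cage b needs two cells with difference 3, so R1C1 = 2.
Cage e's pair has quotient 2; hence R2C3 = 2.
Cage j's pair has quotient 2, leaving R3C2 = 2.
Row 3 now contains 2, which forces R3C5 = 1.
Column 5 now contains 1; hence R4C5 = 2.
Cage h needs product 40, so R5C4 = 2.
The only place for 4 in row 3 is R3C1.
Column 1 now contains 4; hence R4C1 = 3.
3 is placed in column 1, so R5C1 = 1.
Row 5 already has 1, so R5C2 = 3.
The only place for 3 in column 3 is R3C3.
3 is placed in row 3; hence R3C4 = 5.
5 is placed in column 4, which forces R4C4 = 4.
Row 4 already has 4; hence R4C2 = 1.
The 3 cells of cage f must have product 20, so R4C3 = 5.
Cage f needs product 20, leaving R5C3 = 4.
Cage h has product 40, leaving R5C5 = 5.
Column 3 already has 4, so R1C3 = 1.
Row 1 now contains 1, leaving R1C4 = 3.
Row 1 already has 3, so R1C5 = 4.
Column 2 already has 1, leaving R2C2 = 4.
Column 4 already has 3, leaving R2C4 = 1.
Column 5 already has 4, leaving R2C5 = 3.
The full grid is 2 5 1 3 4 / 5 4 2 1 3 / 4 2 3 5 1 / 3 1 5 4 2 / 1 3 4 2 5.

2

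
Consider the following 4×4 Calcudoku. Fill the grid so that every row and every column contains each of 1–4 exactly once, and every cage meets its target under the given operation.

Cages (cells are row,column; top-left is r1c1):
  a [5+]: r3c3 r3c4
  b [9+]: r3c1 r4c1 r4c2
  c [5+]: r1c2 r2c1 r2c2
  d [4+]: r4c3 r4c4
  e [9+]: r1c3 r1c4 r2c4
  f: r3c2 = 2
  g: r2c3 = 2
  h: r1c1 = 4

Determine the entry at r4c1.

2

Cage h is given, which forces r1c1 = 4.
G is a freebie, leaving r2c3 = 2.
Cage f is given; hence r3c2 = 2.
Column 2 already has 2, leaving r1c2 = 1.
2 is placed in column 3, which forces r1c3 = 3.
The 3 cells of cage e must have sum 9, so r1c4 = 2.
Row 2 already has 2; hence r2c1 = 1.
The 3 cells of cage c must have sum 5, leaving r2c2 = 3.
The 3 cells of cage e must have sum 9, so r2c4 = 4.
Row 3 now contains 2; hence r3c1 = 3.
4 is placed in column 4, leaving r3c4 = 1.
The 3 cells of cage b must have sum 9, which forces r4c1 = 2.
Cage b has sum 9, leaving r4c2 = 4.
Column 3 already has 3; hence r4c3 = 1.
1 is placed in column 4; hence r4c4 = 3.
Row 3 now contains 1; hence r3c3 = 4.
The full grid is 4 1 3 2 / 1 3 2 4 / 3 2 4 1 / 2 4 1 3.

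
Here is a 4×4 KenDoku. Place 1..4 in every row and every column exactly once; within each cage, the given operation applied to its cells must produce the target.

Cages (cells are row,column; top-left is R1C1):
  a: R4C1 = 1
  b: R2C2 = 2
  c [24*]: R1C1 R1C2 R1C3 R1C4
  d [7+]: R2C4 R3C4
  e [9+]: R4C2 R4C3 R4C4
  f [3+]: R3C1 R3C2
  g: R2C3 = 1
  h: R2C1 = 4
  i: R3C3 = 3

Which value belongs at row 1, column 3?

2

Cage h is given, so R2C1 = 4.
Cage b is given, leaving R2C2 = 2.
Cage g is a single given cell, leaving R2C3 = 1.
Row 2 now contains 4; hence R2C4 = 3.
2 is placed in column 2, so R3C2 = 1.
Cage i is given, which forces R3C3 = 3.
Column 4 already has 3, which forces R3C4 = 4.
Cage a is given, which forces R4C1 = 1.
Column 4 now contains 4, so R4C4 = 2.
Column 4 already has 2, leaving R1C4 = 1.
Row 3 now contains 1, leaving R3C1 = 2.
Cage e needs sum 9, so R4C2 = 3.
Row 4 now contains 2, leaving R4C3 = 4.
2 is placed in column 1; hence R1C1 = 3.
Column 2 now contains 3, so R1C2 = 4.
Column 3 already has 4, which forces R1C3 = 2.
Completed grid: 3 4 2 1 / 4 2 1 3 / 2 1 3 4 / 1 3 4 2.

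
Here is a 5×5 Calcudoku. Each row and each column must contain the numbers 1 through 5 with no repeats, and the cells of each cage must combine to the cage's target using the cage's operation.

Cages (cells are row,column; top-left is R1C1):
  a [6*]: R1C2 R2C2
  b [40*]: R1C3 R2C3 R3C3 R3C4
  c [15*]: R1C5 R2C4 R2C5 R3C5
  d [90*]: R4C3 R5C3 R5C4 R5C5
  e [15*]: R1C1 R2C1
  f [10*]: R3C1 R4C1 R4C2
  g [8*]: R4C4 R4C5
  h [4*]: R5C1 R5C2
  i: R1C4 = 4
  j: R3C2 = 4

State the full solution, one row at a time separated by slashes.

I is a freebie, which forces R1C4 = 4.
Cage c needs product 15; hence R2C4 = 1.
Cage j is given, which forces R3C2 = 4.
Cage d needs product 90, which forces R4C3 = 3.
Column 4 already has 4, leaving R4C4 = 2.
Row 4 already has 2; hence R4C5 = 4.
4 is placed in column 2, leaving R5C2 = 1.
Cage b has product 40; hence R2C3 = 4.
Cage f has product 10, leaving R3C1 = 2.
2 is placed in row 3, leaving R3C3 = 1.
2 is placed in column 4, so R3C4 = 5.
5 is placed in row 3, leaving R3C5 = 3.
Cage f needs product 10, which forces R4C1 = 1.
Column 2 now contains 1, leaving R4C2 = 5.
Row 5 now contains 1; hence R5C1 = 4.
5 is placed in column 4, leaving R5C4 = 3.
Column 3 already has 1, leaving R1C3 = 2.
Cage c has product 15, which forces R1C5 = 1.
3 is placed in column 5; hence R2C5 = 5.
Column 3 now contains 2, leaving R5C3 = 5.
5 is placed in column 5; hence R5C5 = 2.
Cage e's pair has product 15, leaving R1C1 = 5.
Row 1 now contains 2, which forces R1C2 = 3.
Row 2 now contains 5; hence R2C1 = 3.
The two cells of cage a must have product 6, leaving R2C2 = 2.

5 3 2 4 1 / 3 2 4 1 5 / 2 4 1 5 3 / 1 5 3 2 4 / 4 1 5 3 2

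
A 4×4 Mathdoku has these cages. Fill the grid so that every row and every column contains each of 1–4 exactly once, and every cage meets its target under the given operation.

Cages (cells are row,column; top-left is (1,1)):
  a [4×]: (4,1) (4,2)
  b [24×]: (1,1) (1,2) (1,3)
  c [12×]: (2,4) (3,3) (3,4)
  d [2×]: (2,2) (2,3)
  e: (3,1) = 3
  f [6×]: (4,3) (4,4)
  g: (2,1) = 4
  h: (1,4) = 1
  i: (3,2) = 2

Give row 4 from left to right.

Cage h is given, which forces (1,4) = 1.
G is a freebie, which forces (2,1) = 4.
Cage e is given, leaving (3,1) = 3.
I is a freebie, so (3,2) = 2.
Row 3 now contains 3, leaving (3,4) = 4.
4 is placed in column 1, leaving (4,1) = 1.
Row 4 already has 1, which forces (4,2) = 4.
Column 1 already has 3; hence (1,1) = 2.
4 is placed in column 2, which forces (1,2) = 3.
The 3 cells of cage b must have product 24, which forces (1,3) = 4.
2 is placed in column 2, so (2,2) = 1.
The two cells of cage d must have product 2, which forces (2,3) = 2.
The 3 cells of cage c must have product 12, leaving (2,4) = 3.
Row 3 now contains 4, leaving (3,3) = 1.
Column 3 already has 2; hence (4,3) = 3.
Column 4 now contains 3, leaving (4,4) = 2.
Completed grid: 2 3 4 1 / 4 1 2 3 / 3 2 1 4 / 1 4 3 2.

1 4 3 2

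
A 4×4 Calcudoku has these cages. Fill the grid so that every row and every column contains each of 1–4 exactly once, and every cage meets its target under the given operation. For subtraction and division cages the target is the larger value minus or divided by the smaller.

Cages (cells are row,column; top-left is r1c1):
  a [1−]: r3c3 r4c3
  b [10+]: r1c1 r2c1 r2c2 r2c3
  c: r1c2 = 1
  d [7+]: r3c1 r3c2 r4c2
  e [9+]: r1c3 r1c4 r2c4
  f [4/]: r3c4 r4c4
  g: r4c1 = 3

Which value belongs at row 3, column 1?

Cage c is a single given cell, which forces r1c2 = 1.
Cage g is given, so r4c1 = 3.
Cage e needs sum 9, so r1c3 = 4.
Row 1 already has 4, leaving r1c1 = 2.
Row 1 already has 2, leaving r1c4 = 3.
Column 4 already has 3; hence r2c4 = 2.
2 is placed in column 1, so r3c1 = 1.
Row 3 now contains 1, which forces r3c4 = 4.
Column 4 already has 4; hence r4c4 = 1.
Column 1 now contains 1; hence r2c1 = 4.
Cage b has sum 10, leaving r2c2 = 3.
The 4 cells of cage b must have sum 10, leaving r2c3 = 1.
Cage d has sum 7, which forces r3c2 = 2.
Cage a needs two cells with difference 1, so r3c3 = 3.
Cage d needs sum 7, leaving r4c2 = 4.
Row 4 now contains 1, which forces r4c3 = 2.
The full grid is 2 1 4 3 / 4 3 1 2 / 1 2 3 4 / 3 4 2 1.

1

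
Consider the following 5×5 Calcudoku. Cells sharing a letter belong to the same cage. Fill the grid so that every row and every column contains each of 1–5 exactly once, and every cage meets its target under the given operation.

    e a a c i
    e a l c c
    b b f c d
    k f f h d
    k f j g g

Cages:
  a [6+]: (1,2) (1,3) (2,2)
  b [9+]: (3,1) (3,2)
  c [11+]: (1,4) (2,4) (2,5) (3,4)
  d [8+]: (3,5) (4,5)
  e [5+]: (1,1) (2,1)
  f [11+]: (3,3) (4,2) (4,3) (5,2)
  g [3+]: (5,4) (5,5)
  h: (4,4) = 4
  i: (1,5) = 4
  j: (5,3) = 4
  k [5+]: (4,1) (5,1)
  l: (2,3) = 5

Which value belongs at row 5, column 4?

I is a freebie; hence (1,5) = 4.
Cage l is a single given cell; hence (2,3) = 5.
H is a freebie, which forces (4,4) = 4.
J is a freebie, leaving (5,3) = 4.
Row 1 needs a 5, and only (1,4) is open for it.
The only place for 4 in row 2 is (2,1).
The two cells of cage e must have sum 5; hence (1,1) = 1.
Column 1 now contains 4, so (3,1) = 5.
Cage b's pair has sum 9; hence (3,2) = 4.
Row 3 already has 5, so (3,5) = 3.
Column 5 already has 3, which forces (4,5) = 5.
Cage a has sum 6, which forces (2,2) = 1.
Cage c has sum 11, so (2,4) = 3.
Row 2 already has 1, leaving (2,5) = 2.
The 4 cells of cage f must have sum 11, so (5,2) = 5.
Column 5 now contains 2, which forces (5,5) = 1.
Cage c has sum 11, which forces (3,4) = 1.
Row 5 now contains 1, so (5,4) = 2.
Row 3 already has 1; hence (3,3) = 2.
Cage k needs two cells with sum 5, so (4,1) = 2.
Cage f needs sum 11, which forces (4,2) = 3.
Cage f needs sum 11, which forces (4,3) = 1.
Row 5 now contains 2, which forces (5,1) = 3.
3 is placed in column 2, leaving (1,2) = 2.
2 is placed in column 3, so (1,3) = 3.
Completed grid: 1 2 3 5 4 / 4 1 5 3 2 / 5 4 2 1 3 / 2 3 1 4 5 / 3 5 4 2 1.

2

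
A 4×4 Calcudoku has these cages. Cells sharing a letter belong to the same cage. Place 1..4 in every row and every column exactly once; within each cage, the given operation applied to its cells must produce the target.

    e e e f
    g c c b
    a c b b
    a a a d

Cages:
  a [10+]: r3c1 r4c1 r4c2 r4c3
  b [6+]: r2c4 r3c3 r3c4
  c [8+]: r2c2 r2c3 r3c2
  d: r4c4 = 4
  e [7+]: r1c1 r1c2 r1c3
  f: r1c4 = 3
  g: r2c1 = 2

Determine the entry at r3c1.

4

Cage f is a single given cell, so r1c4 = 3.
Cage g is a single given cell, which forces r2c1 = 2.
Row 2 already has 2; hence r2c4 = 1.
Cage d is a single given cell; hence r4c4 = 4.
The 4 cells of cage a must have sum 10, leaving r3c1 = 4.
Cage c has sum 8, leaving r3c2 = 1.
The 3 cells of cage b must have sum 6; hence r3c3 = 3.
Column 4 already has 4, leaving r3c4 = 2.
Column 1 already has 4, leaving r1c1 = 1.
Cage c has sum 8, so r2c2 = 3.
3 is placed in column 3, so r2c3 = 4.
Column 1 now contains 1; hence r4c1 = 3.
Column 2 already has 3, leaving r4c2 = 2.
Row 4 now contains 2, leaving r4c3 = 1.
2 is placed in column 2; hence r1c2 = 4.
Column 3 now contains 4, leaving r1c3 = 2.
Completed grid: 1 4 2 3 / 2 3 4 1 / 4 1 3 2 / 3 2 1 4.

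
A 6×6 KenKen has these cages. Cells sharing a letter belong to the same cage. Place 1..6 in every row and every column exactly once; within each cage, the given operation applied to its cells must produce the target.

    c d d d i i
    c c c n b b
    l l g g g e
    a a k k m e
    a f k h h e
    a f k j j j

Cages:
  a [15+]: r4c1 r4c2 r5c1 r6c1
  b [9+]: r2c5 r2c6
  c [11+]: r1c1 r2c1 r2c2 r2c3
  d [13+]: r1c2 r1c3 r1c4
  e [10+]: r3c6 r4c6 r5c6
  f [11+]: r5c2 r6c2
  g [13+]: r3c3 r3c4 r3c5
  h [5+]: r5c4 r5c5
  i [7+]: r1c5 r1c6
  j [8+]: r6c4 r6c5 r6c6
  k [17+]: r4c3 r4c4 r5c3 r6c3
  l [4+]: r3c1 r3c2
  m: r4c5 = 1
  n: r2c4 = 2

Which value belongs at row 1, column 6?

Cage n is given, which forces r2c4 = 2.
Cage m is given; hence r4c5 = 1.
In row 3, 4 can only go at r3c6, so r3c6 = 4.
The 3 cells of cage e must have sum 10, which forces r4c6 = 5.
Cage e needs sum 10, leaving r5c6 = 1.
1 is placed in row 5, so r5c4 = 3.
Cage h's pair has sum 5; hence r5c5 = 2.
Cage j needs sum 8, leaving r6c4 = 1.
Cage g needs sum 13, leaving r3c3 = 2.
Cage k needs sum 17; hence r4c4 = 4.
Row 1 needs a 1, and only r1c1 is open for it.
Column 1 now contains 1, so r3c1 = 3.
Cage l's pair has sum 4, which forces r3c2 = 1.
Cage c has sum 11; hence r2c3 = 1.
The only place for 5 in column 3 is r1c3.
Cage d needs sum 13, so r1c2 = 2.
5 is placed in row 1, leaving r1c4 = 6.
5 is placed in row 1, so r1c5 = 4.
Cage i's pair has sum 7, which forces r1c6 = 3.
3 is placed in column 6, so r2c6 = 6.
Column 4 already has 6, so r3c4 = 5.
Row 3 already has 5, leaving r3c5 = 6.
Column 2 now contains 2; hence r4c2 = 3.
Row 4 now contains 3, leaving r4c3 = 6.
Column 3 already has 6, leaving r5c3 = 4.
Column 3 now contains 4, leaving r6c3 = 3.
4 is placed in column 5, leaving r6c5 = 5.
3 is placed in column 6, which forces r6c6 = 2.
Row 2 now contains 6; hence r2c5 = 3.
Row 4 already has 6, so r4c1 = 2.
The 4 cells of cage a must have sum 15; hence r5c1 = 6.
Cage f's pair has sum 11; hence r5c2 = 5.
The 4 cells of cage a must have sum 15; hence r6c1 = 4.
Row 6 already has 5; hence r6c2 = 6.
Column 1 already has 4, leaving r2c1 = 5.
5 is placed in column 2, leaving r2c2 = 4.
The full grid is 1 2 5 6 4 3 / 5 4 1 2 3 6 / 3 1 2 5 6 4 / 2 3 6 4 1 5 / 6 5 4 3 2 1 / 4 6 3 1 5 2.

3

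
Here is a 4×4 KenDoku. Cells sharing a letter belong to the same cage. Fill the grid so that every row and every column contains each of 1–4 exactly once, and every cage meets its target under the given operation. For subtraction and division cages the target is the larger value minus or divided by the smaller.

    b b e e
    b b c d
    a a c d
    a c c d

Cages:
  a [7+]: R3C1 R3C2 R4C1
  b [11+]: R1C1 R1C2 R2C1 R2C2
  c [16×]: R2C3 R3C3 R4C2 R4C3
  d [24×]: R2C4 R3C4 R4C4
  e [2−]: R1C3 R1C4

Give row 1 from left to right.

Cage c has product 16, which forces R4C2 = 2.
In column 3, 3 can only go at R1C3, so R1C3 = 3.
Cage e's pair has difference 2; hence R1C4 = 1.
Cage b needs sum 11, so R1C1 = 2.
Row 1 now contains 1, leaving R1C2 = 4.
The 4 cells of cage b must have sum 11, which forces R2C1 = 4.
Cage b has sum 11, which forces R2C2 = 1.
Row 2 already has 1, so R2C3 = 2.
Row 2 now contains 2, leaving R2C4 = 3.
Column 1 already has 2, which forces R3C1 = 1.
Column 2 already has 1; hence R3C2 = 3.
1 is placed in row 3, leaving R3C3 = 4.
Row 3 now contains 4, leaving R3C4 = 2.
Column 1 already has 1, which forces R4C1 = 3.
4 is placed in column 3; hence R4C3 = 1.
Column 4 now contains 3, so R4C4 = 4.
Completed grid: 2 4 3 1 / 4 1 2 3 / 1 3 4 2 / 3 2 1 4.

2 4 3 1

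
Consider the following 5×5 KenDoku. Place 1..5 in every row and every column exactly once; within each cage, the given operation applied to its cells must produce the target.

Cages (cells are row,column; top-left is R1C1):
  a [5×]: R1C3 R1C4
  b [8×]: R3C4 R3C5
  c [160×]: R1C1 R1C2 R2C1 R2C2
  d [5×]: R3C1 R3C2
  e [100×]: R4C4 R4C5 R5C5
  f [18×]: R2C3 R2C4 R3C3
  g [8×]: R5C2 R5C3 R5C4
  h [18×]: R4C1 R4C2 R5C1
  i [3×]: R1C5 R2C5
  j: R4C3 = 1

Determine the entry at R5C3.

Cage f needs product 18; hence R2C3 = 2.
The 3 cells of cage f must have product 18, which forces R2C4 = 3.
3 is placed in row 2, leaving R2C5 = 1.
Cage f has product 18, which forces R3C3 = 3.
Cage h needs product 18, leaving R4C1 = 2.
The 3 cells of cage h must have product 18, leaving R4C2 = 3.
J is a freebie, which forces R4C3 = 1.
Cage e has product 100, leaving R4C4 = 5.
Cage e needs product 100; hence R4C5 = 4.
Cage h needs product 18; hence R5C1 = 3.
Column 3 now contains 1; hence R5C3 = 4.
Cage e has product 100, so R5C5 = 5.
Cage c needs product 160, so R1C1 = 4.
Cage c has product 160, which forces R1C2 = 2.
Column 3 now contains 1, so R1C3 = 5.
Column 4 already has 5, so R1C4 = 1.
Column 5 now contains 1, which forces R1C5 = 3.
Cage c has product 160, which forces R2C1 = 5.
Cage c needs product 160, which forces R2C2 = 4.
Column 1 already has 5; hence R3C1 = 1.
Row 3 now contains 1, which forces R3C2 = 5.
The two cells of cage b must have product 8, which forces R3C4 = 4.
Column 5 now contains 4; hence R3C5 = 2.
Column 2 now contains 2, which forces R5C2 = 1.
Column 4 already has 1, so R5C4 = 2.
The full grid is 4 2 5 1 3 / 5 4 2 3 1 / 1 5 3 4 2 / 2 3 1 5 4 / 3 1 4 2 5.

4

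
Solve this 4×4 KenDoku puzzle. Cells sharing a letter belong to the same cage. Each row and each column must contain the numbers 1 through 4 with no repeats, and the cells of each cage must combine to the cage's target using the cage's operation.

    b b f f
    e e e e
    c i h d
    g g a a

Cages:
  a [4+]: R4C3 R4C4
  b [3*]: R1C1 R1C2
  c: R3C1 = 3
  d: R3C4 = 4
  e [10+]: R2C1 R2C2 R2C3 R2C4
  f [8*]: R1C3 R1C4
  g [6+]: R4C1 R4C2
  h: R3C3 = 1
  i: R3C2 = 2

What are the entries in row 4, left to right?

2 4 3 1

Cage c is given, which forces R3C1 = 3.
Cage i is a single given cell; hence R3C2 = 2.
H is a freebie; hence R3C3 = 1.
D is a freebie, so R3C4 = 4.
Column 2 already has 2, which forces R4C2 = 4.
Column 3 already has 1, which forces R4C3 = 3.
Row 4 now contains 3, which forces R4C4 = 1.
3 is placed in column 1, leaving R1C1 = 1.
Cage b needs two cells with product 3, leaving R1C2 = 3.
Cage f needs two cells with product 8; hence R1C3 = 4.
4 is placed in column 4, leaving R1C4 = 2.
3 is placed in column 2, which forces R2C2 = 1.
4 is placed in column 3, so R2C3 = 2.
Column 4 now contains 2; hence R2C4 = 3.
Row 4 already has 4; hence R4C1 = 2.
Row 2 now contains 2, which forces R2C1 = 4.
Filled in: 1 3 4 2 / 4 1 2 3 / 3 2 1 4 / 2 4 3 1.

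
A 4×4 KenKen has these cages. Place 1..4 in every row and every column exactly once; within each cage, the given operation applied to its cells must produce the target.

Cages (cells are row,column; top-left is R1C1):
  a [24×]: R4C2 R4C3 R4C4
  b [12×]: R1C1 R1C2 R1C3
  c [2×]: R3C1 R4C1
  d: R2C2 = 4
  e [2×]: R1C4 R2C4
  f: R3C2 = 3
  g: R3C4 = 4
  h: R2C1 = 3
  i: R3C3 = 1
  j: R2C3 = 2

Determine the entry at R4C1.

Cage h is a single given cell, leaving R2C1 = 3.
Cage d is given, so R2C2 = 4.
Cage j is given; hence R2C3 = 2.
Row 2 now contains 2; hence R2C4 = 1.
Cage f is a single given cell, which forces R3C2 = 3.
Cage i is given; hence R3C3 = 1.
G is a freebie, which forces R3C4 = 4.
Column 2 now contains 3, so R4C2 = 2.
2 is placed in row 4, so R4C4 = 3.
Cage b has product 12, which forces R1C1 = 4.
Column 2 now contains 3, so R1C2 = 1.
Cage b has product 12, leaving R1C3 = 3.
1 is placed in column 4, leaving R1C4 = 2.
Row 3 now contains 1, so R3C1 = 2.
2 is placed in row 4, so R4C1 = 1.
Row 4 now contains 3, so R4C3 = 4.
The full grid is 4 1 3 2 / 3 4 2 1 / 2 3 1 4 / 1 2 4 3.

1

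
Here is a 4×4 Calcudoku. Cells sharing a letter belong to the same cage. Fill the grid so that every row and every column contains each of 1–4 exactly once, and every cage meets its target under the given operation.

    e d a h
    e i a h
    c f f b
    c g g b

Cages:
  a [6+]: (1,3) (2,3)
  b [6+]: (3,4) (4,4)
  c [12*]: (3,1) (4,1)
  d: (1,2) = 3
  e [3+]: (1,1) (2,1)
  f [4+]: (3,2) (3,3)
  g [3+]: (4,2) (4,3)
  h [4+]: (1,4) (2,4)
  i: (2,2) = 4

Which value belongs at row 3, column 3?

3

D is a freebie, which forces (1,2) = 3.
Row 1 now contains 3, which forces (1,4) = 1.
I is a freebie, which forces (2,2) = 4.
Row 2 already has 4, leaving (2,3) = 2.
Column 4 already has 1; hence (2,4) = 3.
Column 2 already has 3, so (3,2) = 1.
1 is placed in row 3, so (3,3) = 3.
1 is placed in column 2, which forces (4,2) = 2.
Column 3 now contains 2, which forces (4,3) = 1.
Row 4 now contains 2, so (4,4) = 4.
Row 1 already has 1, which forces (1,1) = 2.
Column 3 now contains 2, which forces (1,3) = 4.
Row 2 now contains 2; hence (2,1) = 1.
Row 3 already has 3, so (3,1) = 4.
Column 4 already has 4, so (3,4) = 2.
Row 4 now contains 4, which forces (4,1) = 3.
Filled in: 2 3 4 1 / 1 4 2 3 / 4 1 3 2 / 3 2 1 4.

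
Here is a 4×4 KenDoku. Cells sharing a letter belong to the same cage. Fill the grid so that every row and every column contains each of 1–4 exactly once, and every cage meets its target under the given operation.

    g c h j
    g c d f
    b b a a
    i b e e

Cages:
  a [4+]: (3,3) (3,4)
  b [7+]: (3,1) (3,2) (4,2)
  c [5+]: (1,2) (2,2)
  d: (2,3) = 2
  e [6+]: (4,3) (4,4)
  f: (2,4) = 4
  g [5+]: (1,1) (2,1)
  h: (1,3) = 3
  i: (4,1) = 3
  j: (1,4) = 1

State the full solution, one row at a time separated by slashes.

4 2 3 1 / 1 3 2 4 / 2 4 1 3 / 3 1 4 2

H is a freebie, leaving (1,3) = 3.
Cage j is given, so (1,4) = 1.
Cage d is given, leaving (2,3) = 2.
F is a freebie, so (2,4) = 4.
3 is placed in column 3, leaving (3,3) = 1.
Column 4 already has 1, which forces (3,4) = 3.
I is a freebie, so (4,1) = 3.
Column 3 now contains 2; hence (4,3) = 4.
4 is placed in column 4, so (4,4) = 2.
The two cells of cage g must have sum 5, leaving (1,1) = 4.
Row 1 now contains 4, so (1,2) = 2.
Column 1 already has 3; hence (2,1) = 1.
Row 2 now contains 1, so (2,2) = 3.
Column 1 now contains 4, leaving (3,1) = 2.
Column 2 already has 2, so (3,2) = 4.
Row 4 now contains 2, leaving (4,2) = 1.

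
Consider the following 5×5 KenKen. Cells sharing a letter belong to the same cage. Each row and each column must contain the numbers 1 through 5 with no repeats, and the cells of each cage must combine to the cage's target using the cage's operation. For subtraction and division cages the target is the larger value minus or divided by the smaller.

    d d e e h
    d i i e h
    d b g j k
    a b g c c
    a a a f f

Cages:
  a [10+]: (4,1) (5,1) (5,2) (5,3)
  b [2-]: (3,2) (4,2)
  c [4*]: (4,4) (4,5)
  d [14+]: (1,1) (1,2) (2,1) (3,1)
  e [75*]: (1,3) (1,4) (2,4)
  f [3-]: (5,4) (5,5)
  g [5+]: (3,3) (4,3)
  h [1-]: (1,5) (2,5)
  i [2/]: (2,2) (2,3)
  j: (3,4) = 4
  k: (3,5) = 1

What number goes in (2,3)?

1

Cage e has product 75, so (1,3) = 5.
Cage e needs product 75, which forces (1,4) = 3.
The 3 cells of cage e must have product 75, leaving (2,4) = 5.
J is a freebie, which forces (3,4) = 4.
Cage k is a single given cell; hence (3,5) = 1.
Column 4 now contains 4, leaving (4,4) = 1.
1 is placed in column 5, which forces (4,5) = 4.
Column 4 already has 1, so (5,4) = 2.
2 is placed in row 5, leaving (5,5) = 5.
4 is placed in column 5; hence (1,5) = 2.
Cage h needs two cells with difference 1, which forces (2,5) = 3.
Cage d has sum 14; hence (3,1) = 5.
5 is placed in row 3, so (3,2) = 3.
Row 3 already has 3; hence (3,3) = 2.
Cage a has sum 10, so (4,1) = 2.
Column 2 now contains 3, leaving (4,2) = 5.
Column 3 now contains 2, which forces (4,3) = 3.
The 4 cells of cage d must have sum 14, so (1,1) = 1.
Row 1 already has 2; hence (1,2) = 4.
3 is placed in row 2; hence (2,1) = 4.
Cage i needs two cells with quotient 2; hence (2,2) = 2.
Row 2 already has 4, leaving (2,3) = 1.
Cage a has sum 10; hence (5,1) = 3.
4 is placed in column 2, so (5,2) = 1.
Column 3 now contains 1; hence (5,3) = 4.
Filled in: 1 4 5 3 2 / 4 2 1 5 3 / 5 3 2 4 1 / 2 5 3 1 4 / 3 1 4 2 5.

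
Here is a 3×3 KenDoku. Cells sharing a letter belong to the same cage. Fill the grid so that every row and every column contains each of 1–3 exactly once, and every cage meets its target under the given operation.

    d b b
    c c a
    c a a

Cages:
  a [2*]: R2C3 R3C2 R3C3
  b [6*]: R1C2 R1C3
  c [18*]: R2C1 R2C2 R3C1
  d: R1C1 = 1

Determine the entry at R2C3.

D is a freebie, so R1C1 = 1.
Cage c has product 18, leaving R2C1 = 2.
Cage c has product 18, so R2C2 = 3.
Cage a needs product 2, which forces R2C3 = 1.
Cage c needs product 18, leaving R3C1 = 3.
Cage a needs product 2, which forces R3C2 = 1.
Cage a needs product 2, so R3C3 = 2.
Column 2 now contains 3, which forces R1C2 = 2.
Column 3 already has 2, so R1C3 = 3.
Completed grid: 1 2 3 / 2 3 1 / 3 1 2.

1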